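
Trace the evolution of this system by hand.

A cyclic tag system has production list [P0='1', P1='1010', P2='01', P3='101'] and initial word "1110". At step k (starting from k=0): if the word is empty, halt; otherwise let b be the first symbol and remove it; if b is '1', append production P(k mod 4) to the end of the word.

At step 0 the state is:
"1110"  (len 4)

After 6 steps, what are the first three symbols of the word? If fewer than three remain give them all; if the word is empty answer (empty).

010

0) "1110"  (len 4)
1) "1101"  (len 4)
2) "1011010"  (len 7)
3) "01101001"  (len 8)
4) "1101001"  (len 7)
5) "1010011"  (len 7)
6) "0100111010"  (len 10)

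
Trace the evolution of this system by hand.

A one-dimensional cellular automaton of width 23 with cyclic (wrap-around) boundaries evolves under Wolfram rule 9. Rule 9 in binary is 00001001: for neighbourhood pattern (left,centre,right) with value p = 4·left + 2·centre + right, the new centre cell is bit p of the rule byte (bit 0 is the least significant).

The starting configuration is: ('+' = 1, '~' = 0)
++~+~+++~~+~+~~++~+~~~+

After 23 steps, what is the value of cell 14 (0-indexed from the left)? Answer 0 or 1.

step 0: ++~+~+++~~+~+~~++~+~~~+
step 1: ~~~~~+~~~~~~~~~+~~~~+~+
step 2: ~+++~~~+++++++~~~++~~~~
step 3: ~+~~~+~+~~~~~~~+~+~~+++
step 4: ~~~+~~~~~+++++~~~~~~+~~
step 5: ++~~~+++~+~~~~~++++~~~+
step 6: ~~~+~+~~~~~+++~+~~~~+~+
step 7: ~+~~~~~+++~+~~~~~++~~~~
step 8: ~~~+++~+~~~~~+++~+~~+++
step 9: ~+~+~~~~~+++~+~~~~~~+~~
step 10: ~~~~~+++~+~~~~~++++~~~+
step 11: ~+++~+~~~~~+++~+~~~~+~~
step 12: ~+~~~~~+++~+~~~~~++~~~+
step 13: ~~~+++~+~~~~~+++~+~~+~~
step 14: ++~+~~~~~+++~+~~~~~~~~+
step 15: ~~~~~+++~+~~~~~++++++~+
step 16: ~+++~+~~~~~+++~+~~~~~~~
step 17: ~+~~~~~+++~+~~~~~++++++
step 18: ~~~+++~+~~~~~+++~+~~~~~
step 19: ++~+~~~~~+++~+~~~~~++++
step 20: ~~~~~+++~+~~~~~+++~+~~~
step 21: ++++~+~~~~~+++~+~~~~~++
step 22: ~~~~~~~+++~+~~~~~+++~+~
step 23: ++++++~+~~~~~+++~+~~~~~

1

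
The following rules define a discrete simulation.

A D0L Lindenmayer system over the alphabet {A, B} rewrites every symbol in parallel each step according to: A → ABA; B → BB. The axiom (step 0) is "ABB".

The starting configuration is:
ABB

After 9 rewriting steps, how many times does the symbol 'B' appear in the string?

step 0: ABB
step 1: ABABBBB
step 2: ABABBABABBBBBBBB
step 3: ABABBABABBBBABABBABABBBBBBBBBBBBBBBB
step 4: ABABBABABBBBABABBABABBBBBBBBABABBABABBBBABABBABABBBBBBBBBBBBBBBBBBBBBBBBBBBBBBBB
step 5: ABABBABABBBBABABBABABBBBBBBBABABBABABBBBABABBABABBBBBBBBBB…BBBBBBBBBBBBBBBBBBBBBBBBBBBBBBBBBBBBBBBBBBBBBBBBBBBBBBBBBB  (len 176)
step 6: ABABBABABBBBABABBABABBBBBBBBABABBABABBBBABABBABABBBBBBBBBB…BBBBBBBBBBBBBBBBBBBBBBBBBBBBBBBBBBBBBBBBBBBBBBBBBBBBBBBBBB  (len 384)
step 7: ABABBABABBBBABABBABABBBBBBBBABABBABABBBBABABBABABBBBBBBBBB…BBBBBBBBBBBBBBBBBBBBBBBBBBBBBBBBBBBBBBBBBBBBBBBBBBBBBBBBBB  (len 832)
step 8: ABABBABABBBBABABBABABBBBBBBBABABBABABBBBABABBABABBBBBBBBBB…BBBBBBBBBBBBBBBBBBBBBBBBBBBBBBBBBBBBBBBBBBBBBBBBBBBBBBBBBB  (len 1792)
step 9: ABABBABABBBBABABBABABBBBBBBBABABBABABBBBABABBABABBBBBBBBBB…BBBBBBBBBBBBBBBBBBBBBBBBBBBBBBBBBBBBBBBBBBBBBBBBBBBBBBBBBB  (len 3840)

3328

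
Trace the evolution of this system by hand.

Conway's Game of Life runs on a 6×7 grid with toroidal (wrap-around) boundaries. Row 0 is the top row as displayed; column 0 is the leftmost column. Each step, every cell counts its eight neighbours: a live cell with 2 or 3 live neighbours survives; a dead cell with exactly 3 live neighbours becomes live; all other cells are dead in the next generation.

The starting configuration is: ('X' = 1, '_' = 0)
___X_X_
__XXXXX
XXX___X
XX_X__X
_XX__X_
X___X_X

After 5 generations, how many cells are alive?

2

gen 0: ___X_X_
__XXXXX
XXX___X
XX_X__X
_XX__X_
X___X_X
gen 1: X_X____
_______
_______
___X_X_
__XXXX_
XXXXX_X
gen 2: X_X___X
_______
_______
__XX_X_
X______
X_____X
gen 3: XX____X
_______
_______
_______
XX_____
_______
gen 4: X______
X______
_______
_______
_______
______X
gen 5: X_____X
_______
_______
_______
_______
_______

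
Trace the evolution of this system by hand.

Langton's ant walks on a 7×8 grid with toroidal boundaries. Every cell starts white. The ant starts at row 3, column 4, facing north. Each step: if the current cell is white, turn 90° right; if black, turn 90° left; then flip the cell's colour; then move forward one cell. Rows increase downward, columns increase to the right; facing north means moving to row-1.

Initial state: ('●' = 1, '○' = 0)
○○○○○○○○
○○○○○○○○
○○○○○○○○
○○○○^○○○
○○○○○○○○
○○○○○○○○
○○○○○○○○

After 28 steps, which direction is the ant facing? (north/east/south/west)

k=0  ○○○○○○○○
○○○○○○○○
○○○○○○○○
○○○○^○○○
○○○○○○○○
○○○○○○○○
○○○○○○○○
k=1  ○○○○○○○○
○○○○○○○○
○○○○○○○○
○○○○●>○○
○○○○○○○○
○○○○○○○○
○○○○○○○○
k=2  ○○○○○○○○
○○○○○○○○
○○○○○○○○
○○○○●●○○
○○○○○v○○
○○○○○○○○
○○○○○○○○
k=3  ○○○○○○○○
○○○○○○○○
○○○○○○○○
○○○○●●○○
○○○○<●○○
○○○○○○○○
○○○○○○○○
k=4  ○○○○○○○○
○○○○○○○○
○○○○○○○○
○○○○^●○○
○○○○●●○○
○○○○○○○○
○○○○○○○○
k=5  ○○○○○○○○
○○○○○○○○
○○○○○○○○
○○○<○●○○
○○○○●●○○
○○○○○○○○
○○○○○○○○
k=6  ○○○○○○○○
○○○○○○○○
○○○^○○○○
○○○●○●○○
○○○○●●○○
○○○○○○○○
○○○○○○○○
k=7  ○○○○○○○○
○○○○○○○○
○○○●>○○○
○○○●○●○○
○○○○●●○○
○○○○○○○○
○○○○○○○○
k=8  ○○○○○○○○
○○○○○○○○
○○○●●○○○
○○○●v●○○
○○○○●●○○
○○○○○○○○
○○○○○○○○
k=9  ○○○○○○○○
○○○○○○○○
○○○●●○○○
○○○<●●○○
○○○○●●○○
○○○○○○○○
○○○○○○○○
k=10  ○○○○○○○○
○○○○○○○○
○○○●●○○○
○○○○●●○○
○○○v●●○○
○○○○○○○○
○○○○○○○○
k=11  ○○○○○○○○
○○○○○○○○
○○○●●○○○
○○○○●●○○
○○<●●●○○
○○○○○○○○
○○○○○○○○
k=12  ○○○○○○○○
○○○○○○○○
○○○●●○○○
○○^○●●○○
○○●●●●○○
○○○○○○○○
○○○○○○○○
k=13  ○○○○○○○○
○○○○○○○○
○○○●●○○○
○○●>●●○○
○○●●●●○○
○○○○○○○○
○○○○○○○○
k=14  ○○○○○○○○
○○○○○○○○
○○○●●○○○
○○●●●●○○
○○●v●●○○
○○○○○○○○
○○○○○○○○
k=15  ○○○○○○○○
○○○○○○○○
○○○●●○○○
○○●●●●○○
○○●○>●○○
○○○○○○○○
○○○○○○○○
k=16  ○○○○○○○○
○○○○○○○○
○○○●●○○○
○○●●^●○○
○○●○○●○○
○○○○○○○○
○○○○○○○○
k=17  ○○○○○○○○
○○○○○○○○
○○○●●○○○
○○●<○●○○
○○●○○●○○
○○○○○○○○
○○○○○○○○
k=18  ○○○○○○○○
○○○○○○○○
○○○●●○○○
○○●○○●○○
○○●v○●○○
○○○○○○○○
○○○○○○○○
k=19  ○○○○○○○○
○○○○○○○○
○○○●●○○○
○○●○○●○○
○○<●○●○○
○○○○○○○○
○○○○○○○○
k=20  ○○○○○○○○
○○○○○○○○
○○○●●○○○
○○●○○●○○
○○○●○●○○
○○v○○○○○
○○○○○○○○
k=21  ○○○○○○○○
○○○○○○○○
○○○●●○○○
○○●○○●○○
○○○●○●○○
○<●○○○○○
○○○○○○○○
k=22  ○○○○○○○○
○○○○○○○○
○○○●●○○○
○○●○○●○○
○^○●○●○○
○●●○○○○○
○○○○○○○○
k=23  ○○○○○○○○
○○○○○○○○
○○○●●○○○
○○●○○●○○
○●>●○●○○
○●●○○○○○
○○○○○○○○
k=24  ○○○○○○○○
○○○○○○○○
○○○●●○○○
○○●○○●○○
○●●●○●○○
○●v○○○○○
○○○○○○○○
k=25  ○○○○○○○○
○○○○○○○○
○○○●●○○○
○○●○○●○○
○●●●○●○○
○●○>○○○○
○○○○○○○○
k=26  ○○○○○○○○
○○○○○○○○
○○○●●○○○
○○●○○●○○
○●●●○●○○
○●○●○○○○
○○○v○○○○
k=27  ○○○○○○○○
○○○○○○○○
○○○●●○○○
○○●○○●○○
○●●●○●○○
○●○●○○○○
○○<●○○○○
k=28  ○○○○○○○○
○○○○○○○○
○○○●●○○○
○○●○○●○○
○●●●○●○○
○●^●○○○○
○○●●○○○○

north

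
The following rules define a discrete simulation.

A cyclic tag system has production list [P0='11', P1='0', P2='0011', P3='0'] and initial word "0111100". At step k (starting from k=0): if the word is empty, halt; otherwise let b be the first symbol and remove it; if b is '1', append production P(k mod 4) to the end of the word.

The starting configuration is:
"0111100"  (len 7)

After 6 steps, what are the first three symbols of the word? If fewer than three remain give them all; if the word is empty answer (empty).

000

[0] "0111100"  (len 7)
[1] "111100"  (len 6)
[2] "111000"  (len 6)
[3] "110000011"  (len 9)
[4] "100000110"  (len 9)
[5] "0000011011"  (len 10)
[6] "000011011"  (len 9)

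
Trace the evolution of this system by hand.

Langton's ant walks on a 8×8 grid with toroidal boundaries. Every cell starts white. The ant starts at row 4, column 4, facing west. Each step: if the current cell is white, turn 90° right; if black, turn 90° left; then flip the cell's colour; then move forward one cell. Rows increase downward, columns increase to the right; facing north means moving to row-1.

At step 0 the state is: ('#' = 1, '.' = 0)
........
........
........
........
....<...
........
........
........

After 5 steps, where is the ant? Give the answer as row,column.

5,4

k=0  ........
........
........
........
....<...
........
........
........
k=1  ........
........
........
....^...
....#...
........
........
........
k=2  ........
........
........
....#>..
....#...
........
........
........
k=3  ........
........
........
....##..
....#v..
........
........
........
k=4  ........
........
........
....##..
....<#..
........
........
........
k=5  ........
........
........
....##..
.....#..
....v...
........
........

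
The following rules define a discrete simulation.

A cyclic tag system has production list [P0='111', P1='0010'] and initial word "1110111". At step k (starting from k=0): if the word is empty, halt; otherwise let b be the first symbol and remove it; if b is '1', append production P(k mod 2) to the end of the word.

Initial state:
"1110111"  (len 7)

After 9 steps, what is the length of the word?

0) "1110111"  (len 7)
1) "110111111"  (len 9)
2) "101111110010"  (len 12)
3) "01111110010111"  (len 14)
4) "1111110010111"  (len 13)
5) "111110010111111"  (len 15)
6) "111100101111110010"  (len 18)
7) "11100101111110010111"  (len 20)
8) "11001011111100101110010"  (len 23)
9) "1001011111100101110010111"  (len 25)

25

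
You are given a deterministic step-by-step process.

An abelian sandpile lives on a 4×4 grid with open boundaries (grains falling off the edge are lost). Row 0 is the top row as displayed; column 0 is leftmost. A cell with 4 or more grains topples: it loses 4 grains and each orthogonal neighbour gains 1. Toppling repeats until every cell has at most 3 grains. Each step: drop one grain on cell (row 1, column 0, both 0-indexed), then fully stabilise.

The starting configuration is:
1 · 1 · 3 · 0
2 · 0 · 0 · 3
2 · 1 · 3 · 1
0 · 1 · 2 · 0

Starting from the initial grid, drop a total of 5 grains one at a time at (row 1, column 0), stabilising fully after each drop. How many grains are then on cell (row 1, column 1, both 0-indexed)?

1

step 0: 1 · 1 · 3 · 0
2 · 0 · 0 · 3
2 · 1 · 3 · 1
0 · 1 · 2 · 0
step 1: 1 · 1 · 3 · 0
3 · 0 · 0 · 3
2 · 1 · 3 · 1
0 · 1 · 2 · 0
step 2: 2 · 1 · 3 · 0
0 · 1 · 0 · 3
3 · 1 · 3 · 1
0 · 1 · 2 · 0
step 3: 2 · 1 · 3 · 0
1 · 1 · 0 · 3
3 · 1 · 3 · 1
0 · 1 · 2 · 0
step 4: 2 · 1 · 3 · 0
2 · 1 · 0 · 3
3 · 1 · 3 · 1
0 · 1 · 2 · 0
step 5: 2 · 1 · 3 · 0
3 · 1 · 0 · 3
3 · 1 · 3 · 1
0 · 1 · 2 · 0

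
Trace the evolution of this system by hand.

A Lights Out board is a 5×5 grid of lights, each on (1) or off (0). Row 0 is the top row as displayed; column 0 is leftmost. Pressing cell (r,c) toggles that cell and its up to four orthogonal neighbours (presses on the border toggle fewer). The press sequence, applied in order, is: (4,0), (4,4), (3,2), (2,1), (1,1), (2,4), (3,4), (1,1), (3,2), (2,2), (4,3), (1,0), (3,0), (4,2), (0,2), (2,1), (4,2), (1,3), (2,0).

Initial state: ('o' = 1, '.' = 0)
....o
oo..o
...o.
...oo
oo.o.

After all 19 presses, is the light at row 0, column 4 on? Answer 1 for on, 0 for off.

1

step 0: ....o
oo..o
...o.
...oo
oo.o.
step 1: ....o
oo..o
...o.
o..oo
...o.
step 2: ....o
oo..o
...o.
o..o.
....o
step 3: ....o
oo..o
..oo.
ooo..
..o.o
step 4: ....o
o...o
oo.o.
o.o..
..o.o
step 5: .o..o
.oo.o
o..o.
o.o..
..o.o
step 6: .o..o
.oo..
o...o
o.o.o
..o.o
step 7: .o..o
.oo..
o....
o.oo.
..o..
step 8: ....o
o....
oo...
o.oo.
..o..
step 9: ....o
o....
ooo..
oo...
.....
step 10: ....o
o.o..
o..o.
ooo..
.....
step 11: ....o
o.o..
o..o.
oooo.
..ooo
step 12: o...o
.oo..
...o.
oooo.
..ooo
step 13: o...o
.oo..
o..o.
..oo.
o.ooo
step 14: o...o
.oo..
o..o.
...o.
oo..o
step 15: ooooo
.o...
o..o.
...o.
oo..o
step 16: ooooo
.....
.ooo.
.o.o.
oo..o
step 17: ooooo
.....
.ooo.
.ooo.
o.ooo
step 18: ooo.o
..ooo
.oo..
.ooo.
o.ooo
step 19: ooo.o
o.ooo
o.o..
oooo.
o.ooo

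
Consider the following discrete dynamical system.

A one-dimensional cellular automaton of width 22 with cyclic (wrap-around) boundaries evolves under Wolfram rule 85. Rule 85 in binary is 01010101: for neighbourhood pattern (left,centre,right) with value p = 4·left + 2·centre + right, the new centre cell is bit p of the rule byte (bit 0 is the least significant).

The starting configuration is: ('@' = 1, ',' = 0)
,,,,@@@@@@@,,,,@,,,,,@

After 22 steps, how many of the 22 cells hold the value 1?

[0] ,,,,@@@@@@@,,,,@,,,,,@
[1] @@@,,,,,,,@@@@,@@@@@,@
[2] ,,@@@@@@@,,,,@,,,,,@,,
[3] @,,,,,,,@@@@,@@@@@,@@@
[4] @@@@@@@,,,,@,,,,,@,,,,
[5] ,,,,,,@@@@,@@@@@,@@@@,
[6] @@@@@,,,,@,,,,,@,,,,@@
[7] ,,,,@@@@,@@@@@,@@@@,,,
[8] @@@,,,,@,,,,,@,,,,@@@@
[9] ,,@@@@,@@@@@,@@@@,,,,,
[10] @,,,,@,,,,,@,,,,@@@@@@
[11] @@@@,@@@@@,@@@@,,,,,,,
[12] ,,,@,,,,,@,,,,@@@@@@@,
[13] @@,@@@@@,@@@@,,,,,,,@@
[14] ,@,,,,,@,,,,@@@@@@@,,,
[15] ,@@@@@,@@@@,,,,,,,@@@@
[16] ,,,,,@,,,,@@@@@@@,,,,@
[17] @@@@,@@@@,,,,,,,@@@@,@
[18] ,,,@,,,,@@@@@@@,,,,@,,
[19] @@,@@@@,,,,,,,@@@@,@@@
[20] ,@,,,,@@@@@@@,,,,@,,,,
[21] ,@@@@,,,,,,,@@@@,@@@@@
[22] ,,,,@@@@@@@,,,,@,,,,,@

9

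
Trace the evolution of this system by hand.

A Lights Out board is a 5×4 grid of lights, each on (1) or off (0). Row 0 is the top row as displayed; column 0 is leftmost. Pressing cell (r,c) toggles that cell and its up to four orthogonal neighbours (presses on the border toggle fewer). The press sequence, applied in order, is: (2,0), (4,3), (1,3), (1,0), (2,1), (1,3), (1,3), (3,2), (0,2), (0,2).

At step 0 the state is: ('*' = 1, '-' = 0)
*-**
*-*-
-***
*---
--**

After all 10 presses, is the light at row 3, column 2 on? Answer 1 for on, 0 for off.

k=0  *-**
*-*-
-***
*---
--**
k=1  *-**
--*-
*-**
----
--**
k=2  *-**
--*-
*-**
---*
----
k=3  *-*-
---*
*-*-
---*
----
k=4  --*-
**-*
--*-
---*
----
k=5  --*-
*--*
**--
-*-*
----
k=6  --**
*-*-
**-*
-*-*
----
k=7  --*-
*--*
**--
-*-*
----
k=8  --*-
*--*
***-
--*-
--*-
k=9  -*-*
*-**
***-
--*-
--*-
k=10  --*-
*--*
***-
--*-
--*-

1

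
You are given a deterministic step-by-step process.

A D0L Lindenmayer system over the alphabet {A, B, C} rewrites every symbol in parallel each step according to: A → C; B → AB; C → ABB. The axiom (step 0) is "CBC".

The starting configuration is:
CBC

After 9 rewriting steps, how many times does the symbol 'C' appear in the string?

180

step 0: CBC
step 1: ABBABABB
step 2: CABABCABCABAB
step 3: ABBCABCABABBCABABBCABCAB
step 4: CABABABBCABABBCABCABABABBCABCABABABBCABABBCAB
step 5: ABBCABCABCABABABBCABCABABABBCABABBCABCABCABABABBCABABBCABCABCABABABBCABCABABABBCAB
step 6: CABABABBCABABBCABABBCABCABCABABABBCABABBCABCABCABABABBCABC…BCABABABBCABABBCABABBCABCABCABABABBCABABBCABCABCABABABBCAB  (len 151)
step 7: ABBCABCABCABABABBCABCABABABBCABCABABABBCABABBCABABBCABCABC…BABBCABCABCABABABBCABCABABABBCABABBCABABBCABCABCABABABBCAB  (len 278)
step 8: CABABABBCABABBCABABBCABCABCABABABBCABABBCABCABCABABABBCABA…ABABABBCABCABABABBCABCABABABBCABABBCABABBCABCABCABABABBCAB  (len 511)
step 9: ABBCABCABCABABABBCABCABABABBCABCABABABBCABABBCABABBCABCABC…ABABABBCABCABABABBCABCABABABBCABABBCABABBCABCABCABABABBCAB  (len 940)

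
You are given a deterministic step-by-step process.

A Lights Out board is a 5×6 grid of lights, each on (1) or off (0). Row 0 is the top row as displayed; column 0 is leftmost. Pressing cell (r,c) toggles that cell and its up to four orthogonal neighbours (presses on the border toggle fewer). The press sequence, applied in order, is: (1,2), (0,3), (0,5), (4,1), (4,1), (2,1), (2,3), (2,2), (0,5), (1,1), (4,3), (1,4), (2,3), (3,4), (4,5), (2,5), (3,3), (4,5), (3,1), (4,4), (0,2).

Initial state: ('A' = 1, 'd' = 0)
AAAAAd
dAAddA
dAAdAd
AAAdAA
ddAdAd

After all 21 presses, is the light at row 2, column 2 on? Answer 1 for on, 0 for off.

0

gen 0: AAAAAd
dAAddA
dAAdAd
AAAdAA
ddAdAd
gen 1: AAdAAd
dddAdA
dAddAd
AAAdAA
ddAdAd
gen 2: AAAddd
dddddA
dAddAd
AAAdAA
ddAdAd
gen 3: AAAdAA
dddddd
dAddAd
AAAdAA
ddAdAd
gen 4: AAAdAA
dddddd
dAddAd
AdAdAA
AAddAd
gen 5: AAAdAA
dddddd
dAddAd
AAAdAA
ddAdAd
gen 6: AAAdAA
dAdddd
AdAdAd
AdAdAA
ddAdAd
gen 7: AAAdAA
dAdAdd
AddAdd
AdAAAA
ddAdAd
gen 8: AAAdAA
dAAAdd
AAAddd
AddAAA
ddAdAd
gen 9: AAAddd
dAAAdA
AAAddd
AddAAA
ddAdAd
gen 10: AdAddd
AddAdA
AdAddd
AddAAA
ddAdAd
gen 11: AdAddd
AddAdA
AdAddd
AdddAA
dddAdd
gen 12: AdAdAd
AdddAd
AdAdAd
AdddAA
dddAdd
gen 13: AdAdAd
AddAAd
AddAdd
AddAAA
dddAdd
gen 14: AdAdAd
AddAAd
AddAAd
Addddd
dddAAd
gen 15: AdAdAd
AddAAd
AddAAd
AddddA
dddAdA
gen 16: AdAdAd
AddAAA
AddAdA
Addddd
dddAdA
gen 17: AdAdAd
AddAAA
AddddA
AdAAAd
dddddA
gen 18: AdAdAd
AddAAA
AddddA
AdAAAA
ddddAd
gen 19: AdAdAd
AddAAA
AAdddA
dAdAAA
dAddAd
gen 20: AdAdAd
AddAAA
AAdddA
dAdAdA
dAdAdA
gen 21: AAdAAd
AdAAAA
AAdddA
dAdAdA
dAdAdA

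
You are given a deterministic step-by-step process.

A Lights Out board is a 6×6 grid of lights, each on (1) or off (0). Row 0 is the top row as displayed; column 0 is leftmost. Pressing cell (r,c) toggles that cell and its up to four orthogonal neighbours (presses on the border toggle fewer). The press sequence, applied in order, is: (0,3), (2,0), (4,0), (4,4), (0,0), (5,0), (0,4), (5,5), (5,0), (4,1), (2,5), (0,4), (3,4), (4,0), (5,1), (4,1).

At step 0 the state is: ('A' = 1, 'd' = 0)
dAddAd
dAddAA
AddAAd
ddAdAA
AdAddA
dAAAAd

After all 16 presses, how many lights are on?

24

gen 0: dAddAd
dAddAA
AddAAd
ddAdAA
AdAddA
dAAAAd
gen 1: dAAAdd
dAdAAA
AddAAd
ddAdAA
AdAddA
dAAAAd
gen 2: dAAAdd
AAdAAA
dAdAAd
AdAdAA
AdAddA
dAAAAd
gen 3: dAAAdd
AAdAAA
dAdAAd
ddAdAA
dAAddA
AAAAAd
gen 4: dAAAdd
AAdAAA
dAdAAd
ddAddA
dAAAAd
AAAAdd
gen 5: AdAAdd
dAdAAA
dAdAAd
ddAddA
dAAAAd
AAAAdd
gen 6: AdAAdd
dAdAAA
dAdAAd
ddAddA
AAAAAd
ddAAdd
gen 7: AdAdAA
dAdAdA
dAdAAd
ddAddA
AAAAAd
ddAAdd
gen 8: AdAdAA
dAdAdA
dAdAAd
ddAddA
AAAAAA
ddAAAA
gen 9: AdAdAA
dAdAdA
dAdAAd
ddAddA
dAAAAA
AAAAAA
gen 10: AdAdAA
dAdAdA
dAdAAd
dAAddA
AddAAA
AdAAAA
gen 11: AdAdAA
dAdAdd
dAdAdA
dAAddd
AddAAA
AdAAAA
gen 12: AdAAdd
dAdAAd
dAdAdA
dAAddd
AddAAA
AdAAAA
gen 13: AdAAdd
dAdAAd
dAdAAA
dAAAAA
AddAdA
AdAAAA
gen 14: AdAAdd
dAdAAd
dAdAAA
AAAAAA
dAdAdA
ddAAAA
gen 15: AdAAdd
dAdAAd
dAdAAA
AAAAAA
dddAdA
AAdAAA
gen 16: AdAAdd
dAdAAd
dAdAAA
AdAAAA
AAAAdA
AddAAA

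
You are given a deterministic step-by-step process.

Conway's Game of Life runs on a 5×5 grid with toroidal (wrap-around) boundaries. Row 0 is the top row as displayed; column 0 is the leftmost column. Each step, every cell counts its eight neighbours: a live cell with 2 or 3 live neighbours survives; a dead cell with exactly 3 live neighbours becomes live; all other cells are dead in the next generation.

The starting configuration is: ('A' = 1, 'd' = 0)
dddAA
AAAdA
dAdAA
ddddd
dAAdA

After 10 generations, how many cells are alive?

step 0: dddAA
AAAdA
dAdAA
ddddd
dAAdA
step 1: ddddd
dAddd
dAdAA
dAddA
AdAdA
step 2: AAddd
AdAdd
dAdAA
dAddd
AAdAA
step 3: dddAd
ddAAd
dAdAA
dAddd
ddddA
step 4: ddAAA
ddddd
AAdAA
ddAAA
ddddd
step 5: dddAd
dAddd
AAddd
dAAdd
ddddd
step 6: ddddd
AAAdd
Adddd
AAAdd
ddAdd
step 7: ddAdd
AAddd
ddddA
AdAdd
ddAdd
step 8: ddAdd
AAddd
ddddA
dAdAd
ddAAd
step 9: ddAAd
AAddd
dAAdA
dddAA
dAdAd
step 10: AddAA
AdddA
dAAdA
dAddA
ddddd

10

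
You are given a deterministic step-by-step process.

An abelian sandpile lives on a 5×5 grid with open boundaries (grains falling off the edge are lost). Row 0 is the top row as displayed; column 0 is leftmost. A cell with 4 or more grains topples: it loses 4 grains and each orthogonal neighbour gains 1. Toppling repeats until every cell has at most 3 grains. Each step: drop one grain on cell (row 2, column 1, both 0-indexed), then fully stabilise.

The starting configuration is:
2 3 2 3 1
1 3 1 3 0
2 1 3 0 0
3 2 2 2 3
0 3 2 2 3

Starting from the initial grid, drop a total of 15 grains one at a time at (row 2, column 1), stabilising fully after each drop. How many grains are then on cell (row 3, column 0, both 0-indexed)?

k=0  2 3 2 3 1
1 3 1 3 0
2 1 3 0 0
3 2 2 2 3
0 3 2 2 3
k=1  2 3 2 3 1
1 3 1 3 0
2 2 3 0 0
3 2 2 2 3
0 3 2 2 3
k=2  2 3 2 3 1
1 3 1 3 0
2 3 3 0 0
3 2 2 2 3
0 3 2 2 3
k=3  3 0 3 3 1
2 1 3 3 0
3 2 0 1 0
3 3 3 2 3
0 3 2 2 3
k=4  3 0 3 3 1
2 1 3 3 0
3 3 0 1 0
3 3 3 2 3
0 3 2 2 3
k=5  3 0 3 3 1
3 2 3 3 0
1 2 2 1 0
1 3 1 3 3
2 1 0 3 3
k=6  3 0 3 3 1
3 2 3 3 0
1 3 2 1 0
1 3 1 3 3
2 1 0 3 3
k=7  3 0 3 3 1
3 3 3 3 0
2 1 3 1 0
2 0 2 3 3
2 2 0 3 3
k=8  3 0 3 3 1
3 3 3 3 0
2 2 3 1 0
2 0 2 3 3
2 2 0 3 3
k=9  3 0 3 3 1
3 3 3 3 0
2 3 3 1 0
2 0 2 3 3
2 2 0 3 3
k=10  0 3 1 1 2
2 2 3 1 1
0 3 1 3 0
3 1 3 3 3
2 2 0 3 3
k=11  0 3 1 1 2
2 3 3 1 1
1 0 2 3 0
3 2 3 3 3
2 2 0 3 3
k=12  0 3 1 1 2
2 3 3 1 1
1 1 2 3 0
3 2 3 3 3
2 2 0 3 3
k=13  0 3 1 1 2
2 3 3 1 1
1 2 2 3 0
3 2 3 3 3
2 2 0 3 3
k=14  0 3 1 1 2
2 3 3 1 1
1 3 2 3 0
3 2 3 3 3
2 2 0 3 3
k=15  1 0 3 1 2
3 2 1 3 1
3 3 2 1 2
0 1 2 3 1
3 3 2 1 1

0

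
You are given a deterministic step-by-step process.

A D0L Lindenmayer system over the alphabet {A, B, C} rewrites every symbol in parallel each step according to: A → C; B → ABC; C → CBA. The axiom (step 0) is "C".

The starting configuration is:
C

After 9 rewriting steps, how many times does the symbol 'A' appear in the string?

k=0  C
k=1  CBA
k=2  CBAABCC
k=3  CBAABCCCABCCBACBA
k=4  CBAABCCCABCCBACBACBACABCCBACBAABCCCBAABCC
k=5  CBAABCCCABCCBACBACBACABCCBACBAABCCCBAABCCCBAABCCCBACABCCBACBAABCCCBAABCCCABCCBACBACBAABCCCABCCBACBA
k=6  CBAABCCCABCCBACBACBACABCCBACBAABCCCBAABCCCBAABCCCBACABCCBA…CBACBAABCCCBAABCCCBAABCCCABCCBACBACBACABCCBACBAABCCCBAABCC  (len 239)
k=7  CBAABCCCABCCBACBACBACABCCBACBAABCCCBAABCCCBAABCCCBACABCCBA…CBAABCCCBACABCCBACBAABCCCBAABCCCABCCBACBACBAABCCCABCCBACBA  (len 577)
k=8  CBAABCCCABCCBACBACBACABCCBACBAABCCCBAABCCCBAABCCCBACABCCBA…CBACBAABCCCBAABCCCBAABCCCABCCBACBACBACABCCBACBAABCCCBAABCC  (len 1393)
k=9  CBAABCCCABCCBACBACBACABCCBACBAABCCCBAABCCCBAABCCCBACABCCBA…CBAABCCCBACABCCBACBAABCCCBAABCCCABCCBACBACBAABCCCABCCBACBA  (len 3363)

985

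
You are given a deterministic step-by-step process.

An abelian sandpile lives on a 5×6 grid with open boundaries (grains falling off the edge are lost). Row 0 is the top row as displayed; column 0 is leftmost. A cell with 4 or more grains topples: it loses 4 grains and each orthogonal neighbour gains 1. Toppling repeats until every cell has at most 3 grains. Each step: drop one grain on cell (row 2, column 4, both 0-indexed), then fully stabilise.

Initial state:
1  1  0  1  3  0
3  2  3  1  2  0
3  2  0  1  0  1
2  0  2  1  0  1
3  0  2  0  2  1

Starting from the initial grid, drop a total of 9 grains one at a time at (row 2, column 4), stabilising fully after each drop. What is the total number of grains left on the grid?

46

k=0  1  1  0  1  3  0
3  2  3  1  2  0
3  2  0  1  0  1
2  0  2  1  0  1
3  0  2  0  2  1
k=1  1  1  0  1  3  0
3  2  3  1  2  0
3  2  0  1  1  1
2  0  2  1  0  1
3  0  2  0  2  1
k=2  1  1  0  1  3  0
3  2  3  1  2  0
3  2  0  1  2  1
2  0  2  1  0  1
3  0  2  0  2  1
k=3  1  1  0  1  3  0
3  2  3  1  2  0
3  2  0  1  3  1
2  0  2  1  0  1
3  0  2  0  2  1
k=4  1  1  0  1  3  0
3  2  3  1  3  0
3  2  0  2  0  2
2  0  2  1  1  1
3  0  2  0  2  1
k=5  1  1  0  1  3  0
3  2  3  1  3  0
3  2  0  2  1  2
2  0  2  1  1  1
3  0  2  0  2  1
k=6  1  1  0  1  3  0
3  2  3  1  3  0
3  2  0  2  2  2
2  0  2  1  1  1
3  0  2  0  2  1
k=7  1  1  0  1  3  0
3  2  3  1  3  0
3  2  0  2  3  2
2  0  2  1  1  1
3  0  2  0  2  1
k=8  1  1  0  2  0  1
3  2  3  2  1  1
3  2  0  3  1  3
2  0  2  1  2  1
3  0  2  0  2  1
k=9  1  1  0  2  0  1
3  2  3  2  1  1
3  2  0  3  2  3
2  0  2  1  2  1
3  0  2  0  2  1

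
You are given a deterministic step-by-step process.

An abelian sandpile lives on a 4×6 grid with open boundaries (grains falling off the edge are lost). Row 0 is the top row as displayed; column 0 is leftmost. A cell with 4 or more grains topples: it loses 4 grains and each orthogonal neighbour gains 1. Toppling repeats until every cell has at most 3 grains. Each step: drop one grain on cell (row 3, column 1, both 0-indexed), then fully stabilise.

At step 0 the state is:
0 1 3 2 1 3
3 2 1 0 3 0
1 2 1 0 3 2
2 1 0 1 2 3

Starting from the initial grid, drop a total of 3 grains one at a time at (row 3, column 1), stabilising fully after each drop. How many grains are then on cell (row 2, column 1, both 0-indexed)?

3

0) 0 1 3 2 1 3
3 2 1 0 3 0
1 2 1 0 3 2
2 1 0 1 2 3
1) 0 1 3 2 1 3
3 2 1 0 3 0
1 2 1 0 3 2
2 2 0 1 2 3
2) 0 1 3 2 1 3
3 2 1 0 3 0
1 2 1 0 3 2
2 3 0 1 2 3
3) 0 1 3 2 1 3
3 2 1 0 3 0
1 3 1 0 3 2
3 0 1 1 2 3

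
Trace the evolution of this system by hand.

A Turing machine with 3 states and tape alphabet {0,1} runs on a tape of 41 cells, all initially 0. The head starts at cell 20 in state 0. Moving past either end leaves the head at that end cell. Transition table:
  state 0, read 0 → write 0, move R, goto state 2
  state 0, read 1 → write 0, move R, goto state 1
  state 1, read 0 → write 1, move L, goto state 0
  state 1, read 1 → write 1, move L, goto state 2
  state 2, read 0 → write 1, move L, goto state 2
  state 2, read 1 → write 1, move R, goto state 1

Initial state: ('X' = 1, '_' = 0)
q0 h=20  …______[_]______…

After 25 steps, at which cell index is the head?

0

0) q0 h=20  …______[_]______…
1) q2 h=21  …______[_]______…
2) q2 h=20  …______[_]X_____…
3) q2 h=19  …______[_]XX____…
4) q2 h=18  …______[_]XXX___…
5) q2 h=17  …______[_]XXXX__…
6) q2 h=16  …______[_]XXXXX_…
7) q2 h=15  …______[_]XXXXXX…
8) q2 h=14  …______[_]XXXXXX…
9) q2 h=13  …______[_]XXXXXX…
10) q2 h=12  …______[_]XXXXXX…
11) q2 h=11  …______[_]XXXXXX…
12) q2 h=10  …______[_]XXXXXX…
13) q2 h= 9  …______[_]XXXXXX…
14) q2 h= 8  …______[_]XXXXXX…
15) q2 h= 7  …______[_]XXXXXX…
16) q2 h= 6  |______[_]XXXXXX…
17) q2 h= 5  |_____[_]XXXXXX…
18) q2 h= 4  |____[_]XXXXXX…
19) q2 h= 3  |___[_]XXXXXX…
20) q2 h= 2  |__[_]XXXXXX…
21) q2 h= 1  |_[_]XXXXXX…
22) q2 h= 0  |[_]XXXXXX…
23) q2 h= 0  |[X]XXXXXX…
24) q1 h= 1  |X[X]XXXXXX…
25) q2 h= 0  |[X]XXXXXX…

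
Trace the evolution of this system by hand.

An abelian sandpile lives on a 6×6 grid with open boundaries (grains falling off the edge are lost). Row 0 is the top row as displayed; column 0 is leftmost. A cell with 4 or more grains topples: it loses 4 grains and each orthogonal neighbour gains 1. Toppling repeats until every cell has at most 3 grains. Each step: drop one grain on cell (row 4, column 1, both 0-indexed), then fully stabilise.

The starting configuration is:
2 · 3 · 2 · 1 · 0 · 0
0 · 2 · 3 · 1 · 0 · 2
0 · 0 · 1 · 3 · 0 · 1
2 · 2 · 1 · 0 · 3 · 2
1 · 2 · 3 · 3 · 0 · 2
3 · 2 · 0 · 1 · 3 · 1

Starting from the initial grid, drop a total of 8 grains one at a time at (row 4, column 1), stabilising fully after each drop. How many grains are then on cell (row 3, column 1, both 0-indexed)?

t=0: 2 · 3 · 2 · 1 · 0 · 0
0 · 2 · 3 · 1 · 0 · 2
0 · 0 · 1 · 3 · 0 · 1
2 · 2 · 1 · 0 · 3 · 2
1 · 2 · 3 · 3 · 0 · 2
3 · 2 · 0 · 1 · 3 · 1
t=1: 2 · 3 · 2 · 1 · 0 · 0
0 · 2 · 3 · 1 · 0 · 2
0 · 0 · 1 · 3 · 0 · 1
2 · 2 · 1 · 0 · 3 · 2
1 · 3 · 3 · 3 · 0 · 2
3 · 2 · 0 · 1 · 3 · 1
t=2: 2 · 3 · 2 · 1 · 0 · 0
0 · 2 · 3 · 1 · 0 · 2
0 · 0 · 1 · 3 · 0 · 1
2 · 3 · 2 · 1 · 3 · 2
2 · 1 · 1 · 0 · 1 · 2
3 · 3 · 1 · 2 · 3 · 1
t=3: 2 · 3 · 2 · 1 · 0 · 0
0 · 2 · 3 · 1 · 0 · 2
0 · 0 · 1 · 3 · 0 · 1
2 · 3 · 2 · 1 · 3 · 2
2 · 2 · 1 · 0 · 1 · 2
3 · 3 · 1 · 2 · 3 · 1
t=4: 2 · 3 · 2 · 1 · 0 · 0
0 · 2 · 3 · 1 · 0 · 2
0 · 0 · 1 · 3 · 0 · 1
2 · 3 · 2 · 1 · 3 · 2
2 · 3 · 1 · 0 · 1 · 2
3 · 3 · 1 · 2 · 3 · 1
t=5: 2 · 3 · 2 · 1 · 0 · 0
0 · 2 · 3 · 1 · 0 · 2
1 · 1 · 1 · 3 · 0 · 1
0 · 1 · 3 · 1 · 3 · 2
1 · 3 · 2 · 0 · 1 · 2
1 · 1 · 2 · 2 · 3 · 1
t=6: 2 · 3 · 2 · 1 · 0 · 0
0 · 2 · 3 · 1 · 0 · 2
1 · 1 · 1 · 3 · 0 · 1
0 · 2 · 3 · 1 · 3 · 2
2 · 0 · 3 · 0 · 1 · 2
1 · 2 · 2 · 2 · 3 · 1
t=7: 2 · 3 · 2 · 1 · 0 · 0
0 · 2 · 3 · 1 · 0 · 2
1 · 1 · 1 · 3 · 0 · 1
0 · 2 · 3 · 1 · 3 · 2
2 · 1 · 3 · 0 · 1 · 2
1 · 2 · 2 · 2 · 3 · 1
t=8: 2 · 3 · 2 · 1 · 0 · 0
0 · 2 · 3 · 1 · 0 · 2
1 · 1 · 1 · 3 · 0 · 1
0 · 2 · 3 · 1 · 3 · 2
2 · 2 · 3 · 0 · 1 · 2
1 · 2 · 2 · 2 · 3 · 1

2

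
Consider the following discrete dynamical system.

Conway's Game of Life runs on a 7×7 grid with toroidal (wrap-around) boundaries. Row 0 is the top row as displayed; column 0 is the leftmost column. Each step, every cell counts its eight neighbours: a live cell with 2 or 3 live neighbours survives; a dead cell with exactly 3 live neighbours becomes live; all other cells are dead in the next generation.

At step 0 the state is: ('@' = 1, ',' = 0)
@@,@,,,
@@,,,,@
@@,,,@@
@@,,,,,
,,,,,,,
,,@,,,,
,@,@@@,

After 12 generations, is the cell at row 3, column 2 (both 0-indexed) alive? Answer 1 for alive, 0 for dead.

k=0  @@,@,,,
@@,,,,@
@@,,,@@
@@,,,,,
,,,,,,,
,,@,,,,
,@,@@@,
k=1  ,,,@,@,
,,,,,@,
,,@,,@,
,@,,,,,
,@,,,,,
,,@@@,,
@@,@@,,
k=2  ,,@@,@@
,,,,,@@
,,,,,,,
,@@,,,,
,@,@,,,
@,,,@,,
,@,,,@,
k=3  @,@,,,,
,,,,@@@
,,,,,,,
,@@,,,,
@@,@,,,
@@@,@,,
@@@@,@,
k=4  @,@,,,,
,,,,,@@
,,,,,@,
@@@,,,,
,,,@,,,
,,,,@,,
,,,,@,,
k=5  ,,,,,@@
,,,,,@@
@@,,,@,
,@@,,,,
,@@@,,,
,,,@@,,
,,,@,,,
k=6  ,,,,@@@
,,,,@,,
@@@,,@,
,,,@,,,
,@,,@,,
,,,,@,,
,,,@,@,
k=7  ,,,@,,@
@@,@@,,
,@@@@,,
@,,@@,,
,,,@@,,
,,,@@@,
,,,@,,@
k=8  ,,,@,@@
@@,,,@,
,,,,,@,
,@,,,@,
,,@,,,,
,,@,,@,
,,@@,,@
k=9  ,@,@,@,
@,,,,@,
@@,,@@,
,,,,,,,
,@@,,,,
,@@,,,,
,,@@,,@
k=10  @@,@,@,
@,@,,@,
@@,,@@,
@,@,,,,
,@@,,,,
@,,,,,,
@,,@@,,
k=11  @,,@,@,
,,@@,@,
@,@@@@,
@,@@,,@
@,@,,,,
@,@@,,,
@,@@@,,
k=12  ,,,,,@,
,,,,,@,
@,,,,@,
@,,,,@,
@,,,,,,
@,,,@,@
@,,,,,,

0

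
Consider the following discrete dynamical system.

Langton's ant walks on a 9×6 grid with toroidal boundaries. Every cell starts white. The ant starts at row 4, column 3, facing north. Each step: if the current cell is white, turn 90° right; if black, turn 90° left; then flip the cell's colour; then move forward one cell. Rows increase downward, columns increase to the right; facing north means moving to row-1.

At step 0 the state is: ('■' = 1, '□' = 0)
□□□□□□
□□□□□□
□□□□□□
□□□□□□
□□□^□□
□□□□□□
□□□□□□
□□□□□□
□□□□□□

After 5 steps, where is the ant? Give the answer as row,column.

[0] □□□□□□
□□□□□□
□□□□□□
□□□□□□
□□□^□□
□□□□□□
□□□□□□
□□□□□□
□□□□□□
[1] □□□□□□
□□□□□□
□□□□□□
□□□□□□
□□□■>□
□□□□□□
□□□□□□
□□□□□□
□□□□□□
[2] □□□□□□
□□□□□□
□□□□□□
□□□□□□
□□□■■□
□□□□v□
□□□□□□
□□□□□□
□□□□□□
[3] □□□□□□
□□□□□□
□□□□□□
□□□□□□
□□□■■□
□□□<■□
□□□□□□
□□□□□□
□□□□□□
[4] □□□□□□
□□□□□□
□□□□□□
□□□□□□
□□□^■□
□□□■■□
□□□□□□
□□□□□□
□□□□□□
[5] □□□□□□
□□□□□□
□□□□□□
□□□□□□
□□<□■□
□□□■■□
□□□□□□
□□□□□□
□□□□□□

4,2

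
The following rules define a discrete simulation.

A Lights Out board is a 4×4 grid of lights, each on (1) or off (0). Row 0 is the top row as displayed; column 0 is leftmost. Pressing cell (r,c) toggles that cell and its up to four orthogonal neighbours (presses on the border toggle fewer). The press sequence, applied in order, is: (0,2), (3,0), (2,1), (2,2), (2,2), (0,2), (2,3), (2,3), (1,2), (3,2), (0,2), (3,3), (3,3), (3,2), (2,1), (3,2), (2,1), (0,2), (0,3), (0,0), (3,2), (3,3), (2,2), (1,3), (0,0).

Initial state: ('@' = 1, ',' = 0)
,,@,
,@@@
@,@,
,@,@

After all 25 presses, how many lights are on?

6

step 0: ,,@,
,@@@
@,@,
,@,@
step 1: ,@,@
,@,@
@,@,
,@,@
step 2: ,@,@
,@,@
,,@,
@,,@
step 3: ,@,@
,,,@
@@,,
@@,@
step 4: ,@,@
,,@@
@,@@
@@@@
step 5: ,@,@
,,,@
@@,,
@@,@
step 6: ,,@,
,,@@
@@,,
@@,@
step 7: ,,@,
,,@,
@@@@
@@,,
step 8: ,,@,
,,@@
@@,,
@@,@
step 9: ,,,,
,@,,
@@@,
@@,@
step 10: ,,,,
,@,,
@@,,
@,@,
step 11: ,@@@
,@@,
@@,,
@,@,
step 12: ,@@@
,@@,
@@,@
@,,@
step 13: ,@@@
,@@,
@@,,
@,@,
step 14: ,@@@
,@@,
@@@,
@@,@
step 15: ,@@@
,,@,
,,,,
@,,@
step 16: ,@@@
,,@,
,,@,
@@@,
step 17: ,@@@
,@@,
@@,,
@,@,
step 18: ,,,,
,@,,
@@,,
@,@,
step 19: ,,@@
,@,@
@@,,
@,@,
step 20: @@@@
@@,@
@@,,
@,@,
step 21: @@@@
@@,@
@@@,
@@,@
step 22: @@@@
@@,@
@@@@
@@@,
step 23: @@@@
@@@@
@,,,
@@,,
step 24: @@@,
@@,,
@,,@
@@,,
step 25: ,,@,
,@,,
@,,@
@@,,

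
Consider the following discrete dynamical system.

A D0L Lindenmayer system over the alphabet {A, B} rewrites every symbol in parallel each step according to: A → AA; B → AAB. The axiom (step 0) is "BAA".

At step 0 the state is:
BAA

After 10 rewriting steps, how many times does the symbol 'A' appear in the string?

4094

step 0: BAA
step 1: AABAAAA
step 2: AAAAAABAAAAAAAA
step 3: AAAAAAAAAAAAAABAAAAAAAAAAAAAAAA
step 4: AAAAAAAAAAAAAAAAAAAAAAAAAAAAAABAAAAAAAAAAAAAAAAAAAAAAAAAAAAAAAA
step 5: AAAAAAAAAAAAAAAAAAAAAAAAAAAAAAAAAAAAAAAAAAAAAAAAAAAAAAAAAA…AAAAAAAAAAAAAAAAAAAAAAAAAAAAAAAAAAAAAAAAAAAAAAAAAAAAAAAAAA  (len 127)
step 6: AAAAAAAAAAAAAAAAAAAAAAAAAAAAAAAAAAAAAAAAAAAAAAAAAAAAAAAAAA…AAAAAAAAAAAAAAAAAAAAAAAAAAAAAAAAAAAAAAAAAAAAAAAAAAAAAAAAAA  (len 255)
step 7: AAAAAAAAAAAAAAAAAAAAAAAAAAAAAAAAAAAAAAAAAAAAAAAAAAAAAAAAAA…AAAAAAAAAAAAAAAAAAAAAAAAAAAAAAAAAAAAAAAAAAAAAAAAAAAAAAAAAA  (len 511)
step 8: AAAAAAAAAAAAAAAAAAAAAAAAAAAAAAAAAAAAAAAAAAAAAAAAAAAAAAAAAA…AAAAAAAAAAAAAAAAAAAAAAAAAAAAAAAAAAAAAAAAAAAAAAAAAAAAAAAAAA  (len 1023)
step 9: AAAAAAAAAAAAAAAAAAAAAAAAAAAAAAAAAAAAAAAAAAAAAAAAAAAAAAAAAA…AAAAAAAAAAAAAAAAAAAAAAAAAAAAAAAAAAAAAAAAAAAAAAAAAAAAAAAAAA  (len 2047)
step 10: AAAAAAAAAAAAAAAAAAAAAAAAAAAAAAAAAAAAAAAAAAAAAAAAAAAAAAAAAA…AAAAAAAAAAAAAAAAAAAAAAAAAAAAAAAAAAAAAAAAAAAAAAAAAAAAAAAAAA  (len 4095)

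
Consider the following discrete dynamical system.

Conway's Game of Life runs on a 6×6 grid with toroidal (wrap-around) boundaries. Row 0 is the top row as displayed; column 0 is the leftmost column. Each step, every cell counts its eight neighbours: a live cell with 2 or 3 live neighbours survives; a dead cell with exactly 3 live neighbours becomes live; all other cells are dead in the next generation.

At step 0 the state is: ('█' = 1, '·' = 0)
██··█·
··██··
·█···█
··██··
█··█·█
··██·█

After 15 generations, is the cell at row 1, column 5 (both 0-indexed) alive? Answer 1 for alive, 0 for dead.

0

step 0: ██··█·
··██··
·█···█
··██··
█··█·█
··██·█
step 1: ██··██
··████
·█··█·
·███·█
██···█
··██··
step 2: ██····
··█···
·█····
···█·█
·····█
··██··
step 3: ·█·█··
█·█···
··█···
█···█·
··██··
███···
step 4: ···█··
··██··
···█·█
·██···
█·██·█
█·····
step 5: ··██··
··██··
·█·██·
·█···█
█·██·█
██████
step 6: █····█
·█····
██·██·
·█···█
······
······
step 7: █·····
·██·█·
·█··██
·██·██
······
······
step 8: ·█····
·████·
······
·█████
······
······
step 9: ·█·█··
·███··
█····█
··███·
··███·
······
step 10: ·█·█··
·█·██·
█····█
·██···
··█·█·
····█·
step 11: ···█··
·█·███
█··███
████·█
·██···
··█·█·
step 12: ·····█
······
······
······
····██
·██···
step 13: ······
······
······
······
······
█···██
step 14: ·····█
······
······
······
·····█
·····█
step 15: ······
······
······
······
······
█···██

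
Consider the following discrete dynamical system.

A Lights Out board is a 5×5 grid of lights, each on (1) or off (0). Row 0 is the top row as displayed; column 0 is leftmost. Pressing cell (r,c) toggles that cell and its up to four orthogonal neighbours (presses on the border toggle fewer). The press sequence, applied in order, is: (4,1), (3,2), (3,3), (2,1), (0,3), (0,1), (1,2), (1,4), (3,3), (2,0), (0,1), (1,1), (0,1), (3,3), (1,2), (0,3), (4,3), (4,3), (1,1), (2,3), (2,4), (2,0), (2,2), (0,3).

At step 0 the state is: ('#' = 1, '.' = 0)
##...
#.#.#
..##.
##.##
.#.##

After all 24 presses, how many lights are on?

13

[0] ##...
#.#.#
..##.
##.##
.#.##
[1] ##...
#.#.#
..##.
#..##
#.###
[2] ##...
#.#.#
...#.
###.#
#..##
[3] ##...
#.#.#
.....
##.#.
#...#
[4] ##...
###.#
###..
#..#.
#...#
[5] #####
#####
###..
#..#.
#...#
[6] ...##
#.###
###..
#..#.
#...#
[7] ..###
##..#
##...
#..#.
#...#
[8] ..##.
##.#.
##..#
#..#.
#...#
[9] ..##.
##.#.
##.##
#.#.#
#..##
[10] ..##.
.#.#.
...##
..#.#
#..##
[11] ##.#.
...#.
...##
..#.#
#..##
[12] #..#.
####.
.#.##
..#.#
#..##
[13] .###.
#.##.
.#.##
..#.#
#..##
[14] .###.
#.##.
.#..#
...#.
#...#
[15] .#.#.
##...
.##.#
...#.
#...#
[16] .##.#
##.#.
.##.#
...#.
#...#
[17] .##.#
##.#.
.##.#
.....
#.##.
[18] .##.#
##.#.
.##.#
...#.
#...#
[19] ..#.#
..##.
..#.#
...#.
#...#
[20] ..#.#
..#..
...#.
.....
#...#
[21] ..#.#
..#.#
....#
....#
#...#
[22] ..#.#
#.#.#
##..#
#...#
#...#
[23] ..#.#
#...#
#.###
#.#.#
#...#
[24] ...#.
#..##
#.###
#.#.#
#...#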